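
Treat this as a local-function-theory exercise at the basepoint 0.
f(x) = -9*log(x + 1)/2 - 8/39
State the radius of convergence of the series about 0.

Branch term (-9/2)*log(1 - x/(-1)): its argument vanishes at x = -1, a logarithmic branch point, modulus 1.
The radius of convergence is the smallest modulus among the singular points: 1.

The radius of convergence is 1.


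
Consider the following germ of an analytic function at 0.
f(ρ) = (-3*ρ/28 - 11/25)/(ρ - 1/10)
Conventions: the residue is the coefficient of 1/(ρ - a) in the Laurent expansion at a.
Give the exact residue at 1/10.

The residue is -631/1400.

At the order-1 pole 1/10 set g(ρ) = (ρ - (1/10))*f(ρ) = -3*ρ/28 - 11/25.
Simple pole: residue = g(a) at a = 1/10, which is -631/1400.


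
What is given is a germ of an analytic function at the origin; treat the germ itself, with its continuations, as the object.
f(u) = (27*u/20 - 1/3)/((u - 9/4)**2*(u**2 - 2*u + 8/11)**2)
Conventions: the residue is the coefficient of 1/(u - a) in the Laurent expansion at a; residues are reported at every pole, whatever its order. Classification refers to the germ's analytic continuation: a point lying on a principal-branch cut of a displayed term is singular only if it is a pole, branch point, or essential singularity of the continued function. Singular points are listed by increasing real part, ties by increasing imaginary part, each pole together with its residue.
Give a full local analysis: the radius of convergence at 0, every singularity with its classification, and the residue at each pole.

Radius of convergence at 0: 1 - (1/11)*sqrt(33).
At 1 - (1/11)*sqrt(33): a pole of order 2; residue 481649696/175456245 - (570198827/1579106205)*sqrt(33).
At 1 + (1/11)*sqrt(33): a pole of order 2; residue 481649696/175456245 + (570198827/1579106205)*sqrt(33).
At 9/4: a pole of order 2; residue -963299392/175456245.

Denominator factor (u**2 - 2*u + 8/11)^2: discriminant 12/11, real irrational roots 1 + (1/11)*sqrt(33) and 1 - (1/11)*sqrt(33); poles of order 2, moduli 1 + (1/11)*sqrt(33) and 1 - (1/11)*sqrt(33).
Denominator factor (u - 9/4)^2: pole of order 2 at 9/4, modulus 9/4.
The radius of convergence is the smallest modulus among the singular points: 1 - (1/11)*sqrt(33).
The factor u**2 - 2*u + 8/11 splits as (u - a)(u - a') with a = 1 - (1/11)*sqrt(33), a' = 1 + (1/11)*sqrt(33). At the order-2 pole a set g(u) = (u - a)^2*f(u) = [(27*u/20 - 1/3)/(u - 9/4)**2] / (u - a')^2.
Order-2 pole: residue = g'(a); g'(1 - (1/11)*sqrt(33)) = 481649696/175456245 - (570198827/1579106205)*sqrt(33), so the residue is 481649696/175456245 - (570198827/1579106205)*sqrt(33).
The factor u**2 - 2*u + 8/11 splits as (u - a)(u - a') with a = 1 + (1/11)*sqrt(33), a' = 1 - (1/11)*sqrt(33). At the order-2 pole a set g(u) = (u - a)^2*f(u) = [(27*u/20 - 1/3)/(u - 9/4)**2] / (u - a')^2.
Order-2 pole: residue = g'(a); g'(1 + (1/11)*sqrt(33)) = 481649696/175456245 + (570198827/1579106205)*sqrt(33), so the residue is 481649696/175456245 + (570198827/1579106205)*sqrt(33).
At the order-2 pole 9/4 set g(u) = (u - (9/4))^2*f(u) = (27*u/20 - 1/3)/(u**2 - 2*u + 8/11)**2.
Order-2 pole: residue = g'(a); g'(9/4) = -963299392/175456245, so the residue is -963299392/175456245.
List the singular points by increasing real part (a conjugate pair: the negative imaginary part first).


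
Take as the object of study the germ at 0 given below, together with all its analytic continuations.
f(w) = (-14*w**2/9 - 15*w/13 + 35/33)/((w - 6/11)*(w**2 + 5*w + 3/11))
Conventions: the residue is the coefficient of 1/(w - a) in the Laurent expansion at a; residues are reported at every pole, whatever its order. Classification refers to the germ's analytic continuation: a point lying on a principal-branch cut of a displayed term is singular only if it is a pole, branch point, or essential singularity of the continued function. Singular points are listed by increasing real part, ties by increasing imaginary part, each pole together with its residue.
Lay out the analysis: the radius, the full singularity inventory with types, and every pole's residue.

Denominator factor (w**2 + 5*w + 3/11): discriminant 263/11, real irrational roots -5/2 + (1/22)*sqrt(2893) and -5/2 - (1/22)*sqrt(2893); poles of order 1, moduli 5/2 - (1/22)*sqrt(2893) and 5/2 + (1/22)*sqrt(2893).
Denominator factor (w - 6/11): pole of order 1 at 6/11, modulus 6/11.
The radius of convergence is the smallest modulus among the singular points: 5/2 - (1/22)*sqrt(2893).
The factor w**2 + 5*w + 3/11 splits as (w - a)(w - a') with a = -5/2 - (1/22)*sqrt(2893), a' = -5/2 + (1/22)*sqrt(2893). At the order-1 pole a set g(w) = (w - a)*f(w) = [(-14*w**2/9 - 15*w/13 + 35/33)/(w - 6/11)] / (w - a').
Simple pole: residue = g(a) at a = -5/2 - (1/22)*sqrt(2893), which is -2673/3458 - (59621/8185086)*sqrt(2893).
The factor w**2 + 5*w + 3/11 splits as (w - a)(w - a') with a = -5/2 + (1/22)*sqrt(2893), a' = -5/2 - (1/22)*sqrt(2893). At the order-1 pole a set g(w) = (w - a)*f(w) = [(-14*w**2/9 - 15*w/13 + 35/33)/(w - 6/11)] / (w - a').
Simple pole: residue = g(a) at a = -5/2 + (1/22)*sqrt(2893), which is -2673/3458 + (59621/8185086)*sqrt(2893).
At the order-1 pole 6/11 set g(w) = (w - (6/11))*f(w) = (-14*w**2/9 - 15*w/13 + 35/33)/(w**2 + 5*w + 3/11).
Simple pole: residue = g(a) at a = 6/11, which is -149/15561.
List the singular points by increasing real part (a conjugate pair: the negative imaginary part first).

Radius of convergence at 0: 5/2 - (1/22)*sqrt(2893).
At -5/2 - (1/22)*sqrt(2893): a pole of order 1; residue -2673/3458 - (59621/8185086)*sqrt(2893).
At -5/2 + (1/22)*sqrt(2893): a pole of order 1; residue -2673/3458 + (59621/8185086)*sqrt(2893).
At 6/11: a pole of order 1; residue -149/15561.


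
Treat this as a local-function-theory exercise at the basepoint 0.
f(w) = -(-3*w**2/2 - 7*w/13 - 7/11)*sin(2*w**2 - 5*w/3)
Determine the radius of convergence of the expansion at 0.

The factor -sin(2*w**2 - 5*w/3) is entire and contributes no finite singular point.
The polynomial part has no poles.
No finite singular points: the Taylor series at 0 converges everywhere.

The radius of convergence is infinite.


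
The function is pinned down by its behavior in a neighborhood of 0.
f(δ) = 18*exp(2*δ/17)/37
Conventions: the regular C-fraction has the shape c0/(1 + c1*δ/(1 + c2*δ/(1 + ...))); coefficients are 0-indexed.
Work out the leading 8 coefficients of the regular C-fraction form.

The regular C-fraction coefficients are [18/37, -2/17, 1/17, -1/51, 1/51, -1/85, 1/85, -1/119].

Taylor coefficients (expand at 0): a_0 = 18/37, a_1 = 36/629, a_2 = 36/10693, a_3 = 24/181781, a_4 = 12/3090277, a_5 = 24/262673545, a_6 = 8/4465450265, a_7 = 16/531388581535.
c0 = a_0 = 18/37. Peel one level at a time: if S = 1 + c*δ/S' with S'(0) = 1, then c is the δ-coefficient of S and S' = c*δ/(S - 1).
S_1 = c0/f = 1 + (-2/17)*δ + (2/289)*δ^2 + ...; c1 = -2/17.
S_2 = c1*δ/(S_1 - 1) = 1 + (1/17)*δ + (1/867)*δ^2 + ...; c2 = 1/17.
S_3 = c2*δ/(S_2 - 1) = 1 + (-1/51)*δ + (1/2601)*δ^2 + ...; c3 = -1/51.
S_4 = c3*δ/(S_3 - 1) = 1 + (1/51)*δ + (1/4335)*δ^2 + ...; c4 = 1/51.
S_5 = c4*δ/(S_4 - 1) = 1 + (-1/85)*δ + (1/7225)*δ^2 + ...; c5 = -1/85.
S_6 = c5*δ/(S_5 - 1) = 1 + (1/85)*δ + (1/10115)*δ^2 + ...; c6 = 1/85.
S_7 = c6*δ/(S_6 - 1) = 1 + (-1/119)*δ + ...; c7 = -1/119.


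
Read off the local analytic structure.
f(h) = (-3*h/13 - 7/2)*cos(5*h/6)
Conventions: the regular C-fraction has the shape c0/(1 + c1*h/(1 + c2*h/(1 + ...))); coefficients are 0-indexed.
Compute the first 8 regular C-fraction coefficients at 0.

The regular C-fraction coefficients are [-7/2, -6/91, 209617/39312, -2275/432, -11375/209617, -222577/19075147, 1928144905/2916649008, -19075147/32051088].

Taylor coefficients (expand at 0): a_0 = -7/2, a_1 = -3/13, a_2 = 175/144, a_3 = 25/312, a_4 = -4375/62208, a_5 = -625/134784, a_6 = 21875/13436928, a_7 = 3125/29113344.
c0 = a_0 = -7/2. Peel one level at a time: if S = 1 + c*h/S' with S'(0) = 1, then c is the h-coefficient of S and S' = c*h/(S - 1).
S_1 = c0/f = 1 + (-6/91)*h + (209617/596232)*h^2 + ...; c1 = -6/91.
S_2 = c1*h/(S_1 - 1) = 1 + (209617/39312)*h + (5240425/186624)*h^2 + ...; c2 = 209617/39312.
S_3 = c2*h/(S_2 - 1) = 1 + (-2275/432)*h + (-25878125/90554544)*h^2 + ...; c3 = -2275/432.
S_4 = c3*h/(S_3 - 1) = 1 + (-11375/209617)*h + (-27822125/43939286689)*h^2 + ...; c4 = -11375/209617.
S_5 = c4*h/(S_4 - 1) = 1 + (-222577/19075147)*h + (1928144905/249960726288)*h^2 + ...; c5 = -222577/19075147.
S_6 = c5*h/(S_5 - 1) = 1 + (1928144905/2916649008)*h + (404171950551385/1027272241983744)*h^2 + ...; c6 = 1928144905/2916649008.
S_7 = c6*h/(S_6 - 1) = 1 + (-19075147/32051088)*h + ...; c7 = -19075147/32051088.


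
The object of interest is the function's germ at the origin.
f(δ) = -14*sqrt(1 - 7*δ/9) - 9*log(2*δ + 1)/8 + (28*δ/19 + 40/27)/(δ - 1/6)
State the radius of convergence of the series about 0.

The radius of convergence is 1/6.

Denominator factor (δ - 1/6): pole of order 1 at 1/6, modulus 1/6.
Branch term (-9/8)*log(1 - δ/(-1/2)): its argument vanishes at δ = -1/2, a logarithmic branch point, modulus 1/2.
Branch term (-14)*sqrt(1 - δ/(9/7)): its argument vanishes at δ = 9/7, a square-root branch point, modulus 9/7.
The radius of convergence is the smallest modulus among the singular points: 1/6.


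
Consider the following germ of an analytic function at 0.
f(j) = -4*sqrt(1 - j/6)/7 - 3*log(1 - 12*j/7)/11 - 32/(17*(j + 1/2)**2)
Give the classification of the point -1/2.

The denominator factor j + 1/2 vanishes at -1/2 and appears to the power 2; the numerator there equals -32/17, nonzero, and no other factor vanishes.
The branch terms are analytic at this point.
Hence a pole whose order is the multiplicity, 2.

The point is a pole of order 2.


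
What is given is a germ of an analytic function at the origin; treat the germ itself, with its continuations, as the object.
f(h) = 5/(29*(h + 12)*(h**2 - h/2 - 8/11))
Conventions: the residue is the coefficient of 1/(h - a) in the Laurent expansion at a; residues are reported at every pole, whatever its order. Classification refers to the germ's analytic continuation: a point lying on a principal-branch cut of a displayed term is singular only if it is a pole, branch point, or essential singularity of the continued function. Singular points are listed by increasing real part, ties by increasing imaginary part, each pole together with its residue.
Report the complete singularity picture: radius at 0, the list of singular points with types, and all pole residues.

Radius of convergence at 0: -1/4 + (1/44)*sqrt(1529).
At -12: a pole of order 1; residue 55/47618.
At 1/4 - (1/44)*sqrt(1529): a pole of order 1; residue -55/95236 - (2695/13237804)*sqrt(1529).
At 1/4 + (1/44)*sqrt(1529): a pole of order 1; residue -55/95236 + (2695/13237804)*sqrt(1529).

Denominator factor (h + 12): pole of order 1 at -12, modulus 12.
Denominator factor (h**2 - h/2 - 8/11): discriminant 139/44, real irrational roots 1/4 + (1/44)*sqrt(1529) and 1/4 - (1/44)*sqrt(1529); poles of order 1, moduli 1/4 + (1/44)*sqrt(1529) and -1/4 + (1/44)*sqrt(1529).
The radius of convergence is the smallest modulus among the singular points: -1/4 + (1/44)*sqrt(1529).
At the order-1 pole -12 set g(h) = (h - (-12))*f(h) = 5/(29*(h**2 - h/2 - 8/11)).
Simple pole: residue = g(a) at a = -12, which is 55/47618.
The factor h**2 - h/2 - 8/11 splits as (h - a)(h - a') with a = 1/4 - (1/44)*sqrt(1529), a' = 1/4 + (1/44)*sqrt(1529). At the order-1 pole a set g(h) = (h - a)*f(h) = [5/(29*(h + 12))] / (h - a').
Simple pole: residue = g(a) at a = 1/4 - (1/44)*sqrt(1529), which is -55/95236 - (2695/13237804)*sqrt(1529).
The factor h**2 - h/2 - 8/11 splits as (h - a)(h - a') with a = 1/4 + (1/44)*sqrt(1529), a' = 1/4 - (1/44)*sqrt(1529). At the order-1 pole a set g(h) = (h - a)*f(h) = [5/(29*(h + 12))] / (h - a').
Simple pole: residue = g(a) at a = 1/4 + (1/44)*sqrt(1529), which is -55/95236 + (2695/13237804)*sqrt(1529).
List the singular points by increasing real part (a conjugate pair: the negative imaginary part first).


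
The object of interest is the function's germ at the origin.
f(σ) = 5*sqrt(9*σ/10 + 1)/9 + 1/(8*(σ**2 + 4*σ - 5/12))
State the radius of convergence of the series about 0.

The radius of convergence is -2 + (1/6)*sqrt(159).

Denominator factor (σ**2 + 4*σ - 5/12): discriminant 53/3, real irrational roots -2 + (1/6)*sqrt(159) and -2 - (1/6)*sqrt(159); poles of order 1, moduli -2 + (1/6)*sqrt(159) and 2 + (1/6)*sqrt(159).
Branch term (5/9)*sqrt(1 - σ/(-10/9)): its argument vanishes at σ = -10/9, a square-root branch point, modulus 10/9.
The radius of convergence is the smallest modulus among the singular points: -2 + (1/6)*sqrt(159).


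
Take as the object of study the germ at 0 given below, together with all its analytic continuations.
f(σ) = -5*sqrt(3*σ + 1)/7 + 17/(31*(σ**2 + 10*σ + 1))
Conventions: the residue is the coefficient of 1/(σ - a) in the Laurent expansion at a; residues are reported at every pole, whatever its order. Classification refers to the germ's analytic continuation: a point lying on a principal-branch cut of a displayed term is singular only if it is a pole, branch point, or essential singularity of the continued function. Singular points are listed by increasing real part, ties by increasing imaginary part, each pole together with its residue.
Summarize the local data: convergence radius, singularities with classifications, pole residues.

Denominator factor (σ**2 + 10*σ + 1): discriminant 96, real irrational roots -5 + (2)*sqrt(6) and -5 - (2)*sqrt(6); poles of order 1, moduli 5 - (2)*sqrt(6) and 5 + (2)*sqrt(6).
Branch term (-5/7)*sqrt(1 - σ/(-1/3)): its argument vanishes at σ = -1/3, a square-root branch point, modulus 1/3.
The radius of convergence is the smallest modulus among the singular points: 5 - (2)*sqrt(6).
The branch term is analytic at -5 - (2)*sqrt(6) and contributes nothing to the residue; only the rational part matters.
The factor σ**2 + 10*σ + 1 splits as (σ - a)(σ - a') with a = -5 - (2)*sqrt(6), a' = -5 + (2)*sqrt(6). At the order-1 pole a set g(σ) = (σ - a)*(rational part) = [17/31] / (σ - a').
Simple pole: residue = g(a) at a = -5 - (2)*sqrt(6), which is -(17/744)*sqrt(6).
The branch term is analytic at -5 + (2)*sqrt(6) and contributes nothing to the residue; only the rational part matters.
The factor σ**2 + 10*σ + 1 splits as (σ - a)(σ - a') with a = -5 + (2)*sqrt(6), a' = -5 - (2)*sqrt(6). At the order-1 pole a set g(σ) = (σ - a)*(rational part) = [17/31] / (σ - a').
Simple pole: residue = g(a) at a = -5 + (2)*sqrt(6), which is (17/744)*sqrt(6).
List the singular points by increasing real part (a conjugate pair: the negative imaginary part first).

Radius of convergence at 0: 5 - (2)*sqrt(6).
At -5 - (2)*sqrt(6): a pole of order 1; residue -(17/744)*sqrt(6).
At -1/3: an algebraic (square-root) branch point.
At -5 + (2)*sqrt(6): a pole of order 1; residue (17/744)*sqrt(6).


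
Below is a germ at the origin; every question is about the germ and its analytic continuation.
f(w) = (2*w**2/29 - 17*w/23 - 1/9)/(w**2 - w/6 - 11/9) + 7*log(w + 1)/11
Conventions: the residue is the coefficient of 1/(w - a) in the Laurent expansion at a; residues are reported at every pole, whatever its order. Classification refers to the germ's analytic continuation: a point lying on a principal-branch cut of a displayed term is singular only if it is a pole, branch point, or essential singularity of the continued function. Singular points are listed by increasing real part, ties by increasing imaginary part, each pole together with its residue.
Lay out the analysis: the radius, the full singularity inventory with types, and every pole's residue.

Radius of convergence at 0: 1.
At 1/12 - (1/12)*sqrt(177): a pole of order 1; residue -728/2001 + (350/118059)*sqrt(177).
At -1: a logarithmic branch point.
At 1/12 + (1/12)*sqrt(177): a pole of order 1; residue -728/2001 - (350/118059)*sqrt(177).


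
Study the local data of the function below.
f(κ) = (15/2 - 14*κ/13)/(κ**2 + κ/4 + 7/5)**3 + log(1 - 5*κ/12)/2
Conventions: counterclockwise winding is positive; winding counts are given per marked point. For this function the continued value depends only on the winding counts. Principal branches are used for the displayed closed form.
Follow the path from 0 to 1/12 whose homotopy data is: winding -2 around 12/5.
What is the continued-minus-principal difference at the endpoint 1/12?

The rational part is single-valued and drops out of the difference; each branch term changes only by its own monodromy.
(1/2)*log(1 - κ/(12/5)): each positive loop around 12/5 adds 2*pi*i to the log, so winding -2 contributes (1/2)*(-2)*2*pi*i = -(2)*pi*i.
Summing the contributions at κ = 1/12 gives -(2)*pi*i.

Continued minus principal equals -(2)*pi*i.


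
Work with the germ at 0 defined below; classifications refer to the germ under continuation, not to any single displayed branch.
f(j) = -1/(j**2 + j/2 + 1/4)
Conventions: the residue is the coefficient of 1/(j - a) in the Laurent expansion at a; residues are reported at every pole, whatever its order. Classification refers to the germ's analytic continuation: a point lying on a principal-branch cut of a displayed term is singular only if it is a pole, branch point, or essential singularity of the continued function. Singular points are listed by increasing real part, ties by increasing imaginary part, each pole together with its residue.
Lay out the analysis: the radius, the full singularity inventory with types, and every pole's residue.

Radius of convergence at 0: 1/2.
At (-1/4) - ((1/4)*sqrt(3))*i: a pole of order 1; residue -((2/3)*sqrt(3))*i.
At (-1/4) + ((1/4)*sqrt(3))*i: a pole of order 1; residue ((2/3)*sqrt(3))*i.

Denominator factor (j**2 + j/2 + 1/4): discriminant -3/4, complex-conjugate roots (-1/4) + ((1/4)*sqrt(3))*i and (-1/4) - ((1/4)*sqrt(3))*i; poles of order 1, moduli 1/2 and 1/2.
The radius of convergence is the smallest modulus among the singular points: 1/2.
The factor j**2 + j/2 + 1/4 splits as (j - a)(j - a') with a = (-1/4) - ((1/4)*sqrt(3))*i, a' = (-1/4) + ((1/4)*sqrt(3))*i. At the order-1 pole a set g(j) = (j - a)*f(j) = [-1] / (j - a').
Simple pole: residue = g(a) at a = (-1/4) - ((1/4)*sqrt(3))*i, which is -((2/3)*sqrt(3))*i.
The factor j**2 + j/2 + 1/4 splits as (j - a)(j - a') with a = (-1/4) + ((1/4)*sqrt(3))*i, a' = (-1/4) - ((1/4)*sqrt(3))*i. At the order-1 pole a set g(j) = (j - a)*f(j) = [-1] / (j - a').
Simple pole: residue = g(a) at a = (-1/4) + ((1/4)*sqrt(3))*i, which is ((2/3)*sqrt(3))*i.
List the singular points by increasing real part (a conjugate pair: the negative imaginary part first).


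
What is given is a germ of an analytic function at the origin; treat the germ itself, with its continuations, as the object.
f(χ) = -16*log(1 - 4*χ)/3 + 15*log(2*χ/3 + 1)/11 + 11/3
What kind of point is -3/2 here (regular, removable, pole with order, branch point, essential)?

The term (15/11)*log(1 - χ/(-3/2)) has argument 1 - -3/2/(-3/2) = 0 at -3/2: a logarithmic (infinitely-sheeted) branch point; the remaining terms are analytic or single-valued there.

The point is a logarithmic branch point.


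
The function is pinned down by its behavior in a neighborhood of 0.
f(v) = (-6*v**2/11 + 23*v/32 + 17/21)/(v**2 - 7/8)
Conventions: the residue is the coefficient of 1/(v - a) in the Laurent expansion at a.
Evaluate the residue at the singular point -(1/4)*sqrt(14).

The factor v**2 - 7/8 splits as (v - a)(v - a') with a = -(1/4)*sqrt(14), a' = (1/4)*sqrt(14). At the order-1 pole a set g(v) = (v - a)*f(v) = [-6*v**2/11 + 23*v/32 + 17/21] / (v - a').
Simple pole: residue = g(a) at a = -(1/4)*sqrt(14), which is 23/64 - (307/6468)*sqrt(14).

The residue is 23/64 - (307/6468)*sqrt(14).


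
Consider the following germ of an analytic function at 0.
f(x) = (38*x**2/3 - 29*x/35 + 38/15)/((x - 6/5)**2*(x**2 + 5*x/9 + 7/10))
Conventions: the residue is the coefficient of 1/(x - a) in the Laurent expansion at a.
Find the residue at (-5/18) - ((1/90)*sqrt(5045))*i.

The residue is (-5797355/3722061) + ((34035455/3755559549)*sqrt(5045))*i.


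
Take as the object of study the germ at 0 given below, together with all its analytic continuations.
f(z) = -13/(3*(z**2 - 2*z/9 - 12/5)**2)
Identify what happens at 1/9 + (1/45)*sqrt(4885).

The point is a pole of order 2.

The denominator factor z**2 - 2*z/9 - 12/5 vanishes at 1/9 + (1/45)*sqrt(4885) and appears to the power 2; the numerator there equals -13/3, nonzero, and no other factor vanishes.
Hence a pole whose order is the multiplicity, 2.


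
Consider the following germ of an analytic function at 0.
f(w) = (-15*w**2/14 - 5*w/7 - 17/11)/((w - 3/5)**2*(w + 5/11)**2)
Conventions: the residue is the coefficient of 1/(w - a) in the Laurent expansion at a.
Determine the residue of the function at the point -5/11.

At the order-2 pole -5/11 set g(w) = (w - (-5/11))^2*f(w) = (-15*w**2/14 - 5*w/7 - 17/11)/(w - 3/5)**2.
Order-2 pole: residue = g'(a); g'(-5/11) = -3040125/1365784, so the residue is -3040125/1365784.

The residue is -3040125/1365784.


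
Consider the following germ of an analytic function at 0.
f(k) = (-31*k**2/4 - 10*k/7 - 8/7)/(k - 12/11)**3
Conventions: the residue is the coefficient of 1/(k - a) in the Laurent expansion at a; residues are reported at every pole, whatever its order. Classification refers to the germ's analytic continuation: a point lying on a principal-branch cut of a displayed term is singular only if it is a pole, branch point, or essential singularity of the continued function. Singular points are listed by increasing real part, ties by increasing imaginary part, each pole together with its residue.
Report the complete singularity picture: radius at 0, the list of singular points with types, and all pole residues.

Denominator factor (k - 12/11)^3: pole of order 3 at 12/11, modulus 12/11.
The radius of convergence is the smallest modulus among the singular points: 12/11.
At the order-3 pole 12/11 set g(k) = (k - (12/11))^3*f(k) = -31*k**2/4 - 10*k/7 - 8/7.
Order-3 pole: residue = g''(a)/2; g''(12/11) = -31/2, so the residue is -31/4.

Radius of convergence at 0: 12/11.
At 12/11: a pole of order 3; residue -31/4.


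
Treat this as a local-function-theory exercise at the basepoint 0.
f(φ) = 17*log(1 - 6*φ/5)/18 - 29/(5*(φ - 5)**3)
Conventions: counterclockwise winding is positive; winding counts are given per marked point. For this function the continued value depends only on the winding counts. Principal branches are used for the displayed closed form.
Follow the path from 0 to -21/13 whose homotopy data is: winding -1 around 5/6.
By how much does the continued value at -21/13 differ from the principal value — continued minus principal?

The rational part is single-valued and drops out of the difference; each branch term changes only by its own monodromy.
(17/18)*log(1 - φ/(5/6)): each positive loop around 5/6 adds 2*pi*i to the log, so winding -1 contributes (17/18)*(-1)*2*pi*i = -(17/9)*pi*i.
Summing the contributions at φ = -21/13 gives -(17/9)*pi*i.

Continued minus principal equals -(17/9)*pi*i.


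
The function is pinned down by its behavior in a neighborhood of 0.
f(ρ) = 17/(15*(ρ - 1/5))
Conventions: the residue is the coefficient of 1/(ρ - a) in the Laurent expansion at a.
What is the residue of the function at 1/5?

At the order-1 pole 1/5 set g(ρ) = (ρ - (1/5))*f(ρ) = 17/15.
Simple pole: residue = g(a) at a = 1/5, which is 17/15.

The residue is 17/15.


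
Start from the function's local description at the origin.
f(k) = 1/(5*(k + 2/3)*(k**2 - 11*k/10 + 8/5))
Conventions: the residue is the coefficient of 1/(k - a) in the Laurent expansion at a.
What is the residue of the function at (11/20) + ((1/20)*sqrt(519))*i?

The factor k**2 - 11*k/10 + 8/5 splits as (k - a)(k - a') with a = (11/20) + ((1/20)*sqrt(519))*i, a' = (11/20) - ((1/20)*sqrt(519))*i. At the order-1 pole a set g(k) = (k - a)*f(k) = [1/(5*(k + 2/3))] / (k - a').
Simple pole: residue = g(a) at a = (11/20) + ((1/20)*sqrt(519))*i, which is (-9/250) - ((73/43250)*sqrt(519))*i.

The residue is (-9/250) - ((73/43250)*sqrt(519))*i.


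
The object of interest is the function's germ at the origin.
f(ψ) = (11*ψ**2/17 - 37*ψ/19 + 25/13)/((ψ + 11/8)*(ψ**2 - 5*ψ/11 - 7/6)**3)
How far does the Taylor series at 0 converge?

Denominator factor (ψ + 11/8): pole of order 1 at -11/8, modulus 11/8.
Denominator factor (ψ**2 - 5*ψ/11 - 7/6)^3: discriminant 1769/363, real irrational roots 5/22 + (1/66)*sqrt(5307) and 5/22 - (1/66)*sqrt(5307); poles of order 3, moduli 5/22 + (1/66)*sqrt(5307) and -5/22 + (1/66)*sqrt(5307).
The radius of convergence is the smallest modulus among the singular points: -5/22 + (1/66)*sqrt(5307).

The radius of convergence is -5/22 + (1/66)*sqrt(5307).


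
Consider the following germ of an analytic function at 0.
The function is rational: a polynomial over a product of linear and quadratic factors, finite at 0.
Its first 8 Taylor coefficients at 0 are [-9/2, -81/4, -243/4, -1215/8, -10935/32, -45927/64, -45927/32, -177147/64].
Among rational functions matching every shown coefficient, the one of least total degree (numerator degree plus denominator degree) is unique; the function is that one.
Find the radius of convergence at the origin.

No rational of total degree below 3 reproduces all 8 coefficients; solving the [0/3] Pade equations on them gives f(u) = 4/(3*(u - 2/3)**3), whose expansion matches every shown term.
Denominator factor (u - 2/3)^3: pole of order 3 at 2/3, modulus 2/3.
The radius of convergence is the smallest modulus among the singular points: 2/3.

The radius of convergence is 2/3.


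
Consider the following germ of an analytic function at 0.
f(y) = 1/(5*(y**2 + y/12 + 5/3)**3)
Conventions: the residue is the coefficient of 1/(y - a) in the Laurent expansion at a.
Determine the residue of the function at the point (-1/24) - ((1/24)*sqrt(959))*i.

The factor y**2 + y/12 + 5/3 splits as (y - a)(y - a') with a = (-1/24) - ((1/24)*sqrt(959))*i, a' = (-1/24) + ((1/24)*sqrt(959))*i. At the order-3 pole a set g(y) = (y - a)^3*f(y) = [1/5] / (y - a')^3.
Order-3 pole: residue = g''(a)/2; g''((-1/24) - ((1/24)*sqrt(959))*i) = ((2985984/4409870395)*sqrt(959))*i, so the residue is ((1492992/4409870395)*sqrt(959))*i.

The residue is ((1492992/4409870395)*sqrt(959))*i.


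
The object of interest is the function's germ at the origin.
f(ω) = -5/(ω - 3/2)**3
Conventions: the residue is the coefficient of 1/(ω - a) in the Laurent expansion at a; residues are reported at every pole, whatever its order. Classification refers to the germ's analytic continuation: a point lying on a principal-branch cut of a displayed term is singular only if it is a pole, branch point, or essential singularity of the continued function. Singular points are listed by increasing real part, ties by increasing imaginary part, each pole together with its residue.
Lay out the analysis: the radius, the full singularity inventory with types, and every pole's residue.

Denominator factor (ω - 3/2)^3: pole of order 3 at 3/2, modulus 3/2.
The radius of convergence is the smallest modulus among the singular points: 3/2.
At the order-3 pole 3/2 set g(ω) = (ω - (3/2))^3*f(ω) = -5.
Order-3 pole: residue = g''(a)/2; g''(3/2) = 0, so the residue is 0.

Radius of convergence at 0: 3/2.
At 3/2: a pole of order 3; residue 0.


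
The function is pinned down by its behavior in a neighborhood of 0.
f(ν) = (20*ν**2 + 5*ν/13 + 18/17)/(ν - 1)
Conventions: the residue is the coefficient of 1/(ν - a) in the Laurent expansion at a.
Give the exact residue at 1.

At the order-1 pole 1 set g(ν) = (ν - (1))*f(ν) = 20*ν**2 + 5*ν/13 + 18/17.
Simple pole: residue = g(a) at a = 1, which is 4739/221.

The residue is 4739/221.


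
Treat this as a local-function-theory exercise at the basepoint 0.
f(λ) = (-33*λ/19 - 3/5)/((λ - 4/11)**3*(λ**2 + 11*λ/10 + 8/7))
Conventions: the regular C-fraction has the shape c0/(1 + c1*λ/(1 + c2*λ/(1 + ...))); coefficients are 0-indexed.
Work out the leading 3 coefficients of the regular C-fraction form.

The regular C-fraction coefficients are [27951/2560, -15477/1520, 5209579/1176252].

Taylor coefficients (expand at 0): a_0 = 27951/2560, a_1 = 432597627/3891200, a_2 = 199108137921/311296000.
c0 = a_0 = 27951/2560. Peel one level at a time: if S = 1 + c*λ/S' with S'(0) = 1, then c is the λ-coefficient of S and S' = c*λ/(S - 1).
S_1 = c0/f = 1 + (-15477/1520)*λ + (5209579/115520)*λ^2 + ...; c1 = -15477/1520.
S_2 = c1*λ/(S_1 - 1) = 1 + (5209579/1176252)*λ + ...; c2 = 5209579/1176252.


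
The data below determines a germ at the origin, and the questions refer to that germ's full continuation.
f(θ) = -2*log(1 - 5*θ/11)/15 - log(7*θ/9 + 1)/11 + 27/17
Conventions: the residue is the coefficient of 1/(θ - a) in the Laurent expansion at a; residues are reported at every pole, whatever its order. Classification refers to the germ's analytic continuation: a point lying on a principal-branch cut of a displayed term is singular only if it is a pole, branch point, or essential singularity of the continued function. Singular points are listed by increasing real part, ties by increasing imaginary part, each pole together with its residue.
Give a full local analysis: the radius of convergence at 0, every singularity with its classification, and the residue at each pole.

Radius of convergence at 0: 9/7.
At -9/7: a logarithmic branch point.
At 11/5: a logarithmic branch point.

Branch term (-2/15)*log(1 - θ/(11/5)): its argument vanishes at θ = 11/5, a logarithmic branch point, modulus 11/5.
Branch term (-1/11)*log(1 - θ/(-9/7)): its argument vanishes at θ = -9/7, a logarithmic branch point, modulus 9/7.
The radius of convergence is the smallest modulus among the singular points: 9/7.
List the singular points by increasing real part (a conjugate pair: the negative imaginary part first).


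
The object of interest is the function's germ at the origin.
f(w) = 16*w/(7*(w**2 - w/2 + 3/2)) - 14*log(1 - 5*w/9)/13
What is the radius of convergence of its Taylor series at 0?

The radius of convergence is (1/2)*sqrt(6).

Denominator factor (w**2 - w/2 + 3/2): discriminant -23/4, complex-conjugate roots (1/4) + ((1/4)*sqrt(23))*i and (1/4) - ((1/4)*sqrt(23))*i; poles of order 1, moduli (1/2)*sqrt(6) and (1/2)*sqrt(6).
Branch term (-14/13)*log(1 - w/(9/5)): its argument vanishes at w = 9/5, a logarithmic branch point, modulus 9/5.
The radius of convergence is the smallest modulus among the singular points: (1/2)*sqrt(6).


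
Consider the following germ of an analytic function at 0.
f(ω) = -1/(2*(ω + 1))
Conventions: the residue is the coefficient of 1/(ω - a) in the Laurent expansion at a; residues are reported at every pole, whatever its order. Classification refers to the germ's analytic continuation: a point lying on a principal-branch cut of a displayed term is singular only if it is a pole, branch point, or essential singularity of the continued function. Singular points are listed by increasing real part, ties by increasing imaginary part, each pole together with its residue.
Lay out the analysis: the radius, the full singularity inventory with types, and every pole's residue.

Denominator factor (ω + 1): pole of order 1 at -1, modulus 1.
The radius of convergence is the smallest modulus among the singular points: 1.
At the order-1 pole -1 set g(ω) = (ω - (-1))*f(ω) = -1/2.
Simple pole: residue = g(a) at a = -1, which is -1/2.

Radius of convergence at 0: 1.
At -1: a pole of order 1; residue -1/2.


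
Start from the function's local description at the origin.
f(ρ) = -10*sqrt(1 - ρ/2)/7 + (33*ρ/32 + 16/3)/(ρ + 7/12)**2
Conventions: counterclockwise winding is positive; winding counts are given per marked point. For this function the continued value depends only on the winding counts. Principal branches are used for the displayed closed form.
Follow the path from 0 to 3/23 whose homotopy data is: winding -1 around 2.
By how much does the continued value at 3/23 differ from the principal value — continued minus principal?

The rational part is single-valued and drops out of the difference; each branch term changes only by its own monodromy.
(-10/7)*sqrt(1 - ρ/(2)): winding -1 is odd, the square root flips sign, contributing -2*(-10/7)*sqrt(1 - (3/23)/(2)) = -2*(-10/7)*sqrt(43/46) = (10/161)*sqrt(1978).
Summing the contributions at ρ = 3/23 gives (10/161)*sqrt(1978).

Continued minus principal equals (10/161)*sqrt(1978).


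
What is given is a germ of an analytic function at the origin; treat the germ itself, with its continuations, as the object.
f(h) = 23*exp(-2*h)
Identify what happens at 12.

There is no denominator, hence no pole anywhere.
The factor exp(-2*h) is entire.
So the germ continues analytically to 12.

The point is a regular point.


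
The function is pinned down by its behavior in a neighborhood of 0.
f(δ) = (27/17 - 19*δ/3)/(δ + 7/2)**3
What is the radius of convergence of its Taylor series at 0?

Denominator factor (δ + 7/2)^3: pole of order 3 at -7/2, modulus 7/2.
The radius of convergence is the smallest modulus among the singular points: 7/2.

The radius of convergence is 7/2.


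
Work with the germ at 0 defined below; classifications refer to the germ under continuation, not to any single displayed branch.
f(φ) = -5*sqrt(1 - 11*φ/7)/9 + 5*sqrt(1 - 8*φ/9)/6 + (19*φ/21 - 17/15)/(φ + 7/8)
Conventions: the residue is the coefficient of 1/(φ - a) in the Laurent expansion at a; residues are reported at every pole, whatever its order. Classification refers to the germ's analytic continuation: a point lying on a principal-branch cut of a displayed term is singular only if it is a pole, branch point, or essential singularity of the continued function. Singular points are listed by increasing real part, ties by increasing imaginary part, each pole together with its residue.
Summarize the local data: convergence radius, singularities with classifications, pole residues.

Denominator factor (φ + 7/8): pole of order 1 at -7/8, modulus 7/8.
Branch term (-5/9)*sqrt(1 - φ/(7/11)): its argument vanishes at φ = 7/11, a square-root branch point, modulus 7/11.
Branch term (5/6)*sqrt(1 - φ/(9/8)): its argument vanishes at φ = 9/8, a square-root branch point, modulus 9/8.
The radius of convergence is the smallest modulus among the singular points: 7/11.
The branch terms are analytic at -7/8 and contribute nothing to the residue; only the rational part matters.
At the order-1 pole -7/8 set g(φ) = (φ - (-7/8))*(rational part) = 19*φ/21 - 17/15.
Simple pole: residue = g(a) at a = -7/8, which is -77/40.
List the singular points by increasing real part (a conjugate pair: the negative imaginary part first).

Radius of convergence at 0: 7/11.
At -7/8: a pole of order 1; residue -77/40.
At 7/11: an algebraic (square-root) branch point.
At 9/8: an algebraic (square-root) branch point.


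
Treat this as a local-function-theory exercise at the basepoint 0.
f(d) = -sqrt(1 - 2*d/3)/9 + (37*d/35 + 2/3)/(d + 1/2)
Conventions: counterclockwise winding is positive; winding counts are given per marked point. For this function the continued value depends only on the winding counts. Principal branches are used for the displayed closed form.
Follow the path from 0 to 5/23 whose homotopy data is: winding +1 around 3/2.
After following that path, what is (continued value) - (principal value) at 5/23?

Continued minus principal equals (2/621)*sqrt(4071).

The rational part is single-valued and drops out of the difference; each branch term changes only by its own monodromy.
(-1/9)*sqrt(1 - d/(3/2)): winding +1 is odd, the square root flips sign, contributing -2*(-1/9)*sqrt(1 - (5/23)/(3/2)) = -2*(-1/9)*sqrt(59/69) = (2/621)*sqrt(4071).
Summing the contributions at d = 5/23 gives (2/621)*sqrt(4071).


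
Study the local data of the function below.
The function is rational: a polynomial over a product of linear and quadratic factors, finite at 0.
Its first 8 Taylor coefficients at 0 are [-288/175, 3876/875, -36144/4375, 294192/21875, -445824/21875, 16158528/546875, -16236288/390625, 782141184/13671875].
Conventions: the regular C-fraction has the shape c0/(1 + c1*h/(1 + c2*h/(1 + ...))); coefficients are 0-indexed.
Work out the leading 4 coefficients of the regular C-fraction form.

Taylor coefficients (read off): a_0 = -288/175, a_1 = 3876/875, a_2 = -36144/4375, a_3 = 294192/21875.
c0 = a_0 = -288/175. Peel one level at a time: if S = 1 + c*h/S' with S'(0) = 1, then c is the h-coefficient of S and S' = c*h/(S - 1).
S_1 = c0/f = 1 + (323/120)*h + (32041/14400)*h^2 + ...; c1 = 323/120.
S_2 = c1*h/(S_1 - 1) = 1 + (-32041/38760)*h + (1153476/2608225)*h^2 + ...; c2 = -32041/38760.
S_3 = c2*h/(S_2 - 1) = 1 + (864/1615)*h + ...; c3 = 864/1615.

The regular C-fraction coefficients are [-288/175, 323/120, -32041/38760, 864/1615].


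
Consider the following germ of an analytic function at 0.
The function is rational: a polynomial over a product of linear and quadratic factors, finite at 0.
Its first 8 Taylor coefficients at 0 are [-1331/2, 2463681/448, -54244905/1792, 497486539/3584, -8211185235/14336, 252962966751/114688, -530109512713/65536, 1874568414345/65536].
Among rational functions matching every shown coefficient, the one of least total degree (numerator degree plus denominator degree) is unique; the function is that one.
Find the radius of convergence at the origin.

The radius of convergence is 4/11.

No rational of total degree below 4 reproduces all 8 coefficients; solving the [1/3] Pade equations on them gives f(κ) = (3*κ/7 - 32)/(κ + 4/11)**3, whose expansion matches every shown term.
Denominator factor (κ + 4/11)^3: pole of order 3 at -4/11, modulus 4/11.
The radius of convergence is the smallest modulus among the singular points: 4/11.


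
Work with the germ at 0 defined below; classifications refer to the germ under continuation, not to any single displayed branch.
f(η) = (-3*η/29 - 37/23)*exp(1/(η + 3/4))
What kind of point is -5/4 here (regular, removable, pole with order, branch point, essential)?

The point is a regular point.

There is no denominator, hence no pole anywhere.
The essential point of exp(1/(η - (-3/4))) is -3/4, not -5/4.
So the germ continues analytically to -5/4.


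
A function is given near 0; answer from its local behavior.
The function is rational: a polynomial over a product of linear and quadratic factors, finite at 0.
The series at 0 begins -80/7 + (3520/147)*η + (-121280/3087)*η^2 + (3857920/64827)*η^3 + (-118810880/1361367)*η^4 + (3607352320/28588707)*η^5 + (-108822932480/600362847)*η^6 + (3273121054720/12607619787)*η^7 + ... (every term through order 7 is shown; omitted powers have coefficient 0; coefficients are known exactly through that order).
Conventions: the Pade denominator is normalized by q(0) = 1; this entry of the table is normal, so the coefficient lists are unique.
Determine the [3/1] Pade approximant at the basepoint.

Taylor coefficients needed (read off): a_0 = -80/7, a_1 = 3520/147, a_2 = -121280/3087, a_3 = 3857920/64827, a_4 = -118810880/1361367.
Write the denominator as Q(η) = 1 + q1*η. Requiring Q*f - P = O(η^5) with deg P <= 3 kills the coefficients of η^4..η^4 in Q*f:
  η^4: a_4 + q1*a_3 = 0, i.e. -118810880/1361367 + (3857920/64827)*q1 = 0.
Solving this linear system: q1 = 92821/63294.
The numerator is Q*f truncated at degree 3: P0 = a_0 = -80/7; P1 = a_1 + q1*a_0 = 75800/10549; P2 = a_2 + q1*a_1 = -4000/959; P3 = a_3 + q1*a_2 = 20000/10549.

The Pade approximant has numerator coefficients [-80/7, 75800/10549, -4000/959, 20000/10549]; denominator coefficients [1, 92821/63294].


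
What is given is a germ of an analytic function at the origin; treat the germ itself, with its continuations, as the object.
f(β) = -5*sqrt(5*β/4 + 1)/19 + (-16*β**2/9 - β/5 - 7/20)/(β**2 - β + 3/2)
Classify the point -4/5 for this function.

The point is an algebraic (square-root) branch point.

The term (-5/19)*sqrt(1 - β/(-4/5)) has argument 1 - -4/5/(-4/5) = 0 at -4/5: a square-root (algebraic, two-sheeted) branch point; the remaining terms are analytic or single-valued there.


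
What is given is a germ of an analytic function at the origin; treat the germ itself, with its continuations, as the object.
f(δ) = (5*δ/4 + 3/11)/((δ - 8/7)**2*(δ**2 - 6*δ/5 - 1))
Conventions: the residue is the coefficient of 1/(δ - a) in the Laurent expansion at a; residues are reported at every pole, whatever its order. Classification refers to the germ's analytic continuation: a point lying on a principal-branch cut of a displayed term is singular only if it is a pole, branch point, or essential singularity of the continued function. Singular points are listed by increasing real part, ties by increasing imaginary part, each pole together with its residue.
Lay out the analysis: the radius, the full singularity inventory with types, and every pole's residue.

Radius of convergence at 0: -3/5 + (1/5)*sqrt(34).
At 3/5 - (1/5)*sqrt(34): a pole of order 1; residue 8395415/5994648 - (46721255/203818032)*sqrt(34).
At 8/7: a pole of order 2; residue -8395415/2997324.
At 3/5 + (1/5)*sqrt(34): a pole of order 1; residue 8395415/5994648 + (46721255/203818032)*sqrt(34).
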